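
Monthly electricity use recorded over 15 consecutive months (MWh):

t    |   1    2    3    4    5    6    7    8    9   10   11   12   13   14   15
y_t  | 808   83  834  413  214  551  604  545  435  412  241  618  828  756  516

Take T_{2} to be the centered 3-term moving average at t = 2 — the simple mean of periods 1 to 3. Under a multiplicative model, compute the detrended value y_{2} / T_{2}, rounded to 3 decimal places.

0.144

Trend T_2 = (808 + 83 + 834) / 3 = 1725/3 = 575.00000
Ratio to trend: 83 / 575.00000 = 0.144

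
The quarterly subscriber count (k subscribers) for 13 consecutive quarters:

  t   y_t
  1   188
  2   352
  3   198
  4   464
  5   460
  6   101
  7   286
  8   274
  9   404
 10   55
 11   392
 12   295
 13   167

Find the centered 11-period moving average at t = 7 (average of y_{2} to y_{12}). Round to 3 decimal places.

Sum of periods 2–12: 352 + 198 + 464 + 460 + 101 + 286 + 274 + 404 + 55 + 392 + 295 = 3281
Divide by 11: 3281 / 11 = 298.273

298.273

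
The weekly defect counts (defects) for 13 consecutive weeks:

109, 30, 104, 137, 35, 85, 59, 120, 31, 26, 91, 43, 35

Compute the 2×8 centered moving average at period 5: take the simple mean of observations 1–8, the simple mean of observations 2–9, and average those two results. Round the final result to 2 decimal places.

80.00

Sum over 1–8: 109 + 30 + 104 + 137 + 35 + 85 + 59 + 120 = 679
Sum over 2–9: 30 + 104 + 137 + 35 + 85 + 59 + 120 + 31 = 601
CMA at t=5 = (679 + 601) / (2·8) = 1280 / 16 = 80.00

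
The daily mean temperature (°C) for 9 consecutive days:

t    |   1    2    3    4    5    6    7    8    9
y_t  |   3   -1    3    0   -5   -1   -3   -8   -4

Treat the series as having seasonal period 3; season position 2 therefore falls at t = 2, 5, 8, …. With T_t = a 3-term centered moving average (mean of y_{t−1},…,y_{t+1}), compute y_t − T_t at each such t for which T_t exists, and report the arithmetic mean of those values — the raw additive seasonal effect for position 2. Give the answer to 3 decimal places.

-2.889

Season position 2 occurs at t = 2, 5, 8 (where T_t is defined).
t=2: T_2 = 1.66667; y_2 − T_2 = -1 − 1.66667 = -2.66667
t=5: T_5 = -2.00000; y_5 − T_5 = -5 − -2.00000 = -3.00000
t=8: T_8 = -5.00000; y_8 − T_8 = -8 − -5.00000 = -3.00000
Mean deviation: (-2.66667 + -3.00000 + -3.00000) / 3 = -2.889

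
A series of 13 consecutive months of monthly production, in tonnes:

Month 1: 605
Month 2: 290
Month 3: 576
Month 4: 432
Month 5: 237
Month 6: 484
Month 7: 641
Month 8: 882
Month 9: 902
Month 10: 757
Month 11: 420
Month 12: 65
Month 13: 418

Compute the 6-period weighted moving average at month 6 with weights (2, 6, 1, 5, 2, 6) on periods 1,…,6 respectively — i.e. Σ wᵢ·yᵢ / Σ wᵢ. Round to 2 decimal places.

412.00

Weighted sum: 2·605 + 6·290 + 1·576 + 5·432 + 2·237 + 6·484 = 1210 + 1740 + 576 + 2160 + 474 + 2904 = 9064
Weight total: 2 + 6 + 1 + 5 + 2 + 6 = 22
WMA = 9064 / 22 = 412.00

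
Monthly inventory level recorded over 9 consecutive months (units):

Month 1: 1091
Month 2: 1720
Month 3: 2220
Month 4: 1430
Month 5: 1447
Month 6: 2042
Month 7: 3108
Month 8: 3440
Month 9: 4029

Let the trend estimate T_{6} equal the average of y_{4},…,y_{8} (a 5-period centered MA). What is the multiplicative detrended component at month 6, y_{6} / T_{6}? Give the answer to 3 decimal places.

0.890

Trend T_6 = (1430 + 1447 + 2042 + 3108 + 3440) / 5 = 11467/5 = 2293.40000
Ratio to trend: 2042 / 2293.40000 = 0.890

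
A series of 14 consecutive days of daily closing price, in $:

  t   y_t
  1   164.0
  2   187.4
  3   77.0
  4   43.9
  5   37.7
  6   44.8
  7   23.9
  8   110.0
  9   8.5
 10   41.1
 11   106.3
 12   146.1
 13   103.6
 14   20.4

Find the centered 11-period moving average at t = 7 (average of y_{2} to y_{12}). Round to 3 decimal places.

75.155

Sum of periods 2–12: 187.4 + 77.0 + 43.9 + 37.7 + 44.8 + 23.9 + 110.0 + 8.5 + 41.1 + 106.3 + 146.1 = 826.7
Divide by 11: 826.7 / 11 = 75.155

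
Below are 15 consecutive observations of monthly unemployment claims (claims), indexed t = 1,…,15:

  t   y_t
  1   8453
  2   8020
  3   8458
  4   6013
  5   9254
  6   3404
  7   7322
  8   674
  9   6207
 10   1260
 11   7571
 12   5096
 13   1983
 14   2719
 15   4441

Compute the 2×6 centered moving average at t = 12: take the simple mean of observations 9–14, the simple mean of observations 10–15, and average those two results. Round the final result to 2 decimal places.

Sum over 9–14: 6207 + 1260 + 7571 + 5096 + 1983 + 2719 = 24836
Sum over 10–15: 1260 + 7571 + 5096 + 1983 + 2719 + 4441 = 23070
CMA at t=12 = (24836 + 23070) / (2·6) = 47906 / 12 = 3992.17

3992.17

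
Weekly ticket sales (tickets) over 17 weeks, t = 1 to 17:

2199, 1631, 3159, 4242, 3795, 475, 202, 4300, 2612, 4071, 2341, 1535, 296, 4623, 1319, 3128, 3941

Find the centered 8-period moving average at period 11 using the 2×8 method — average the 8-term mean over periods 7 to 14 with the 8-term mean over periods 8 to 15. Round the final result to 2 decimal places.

Sum over 7–14: 202 + 4300 + 2612 + 4071 + 2341 + 1535 + 296 + 4623 = 19980
Sum over 8–15: 4300 + 2612 + 4071 + 2341 + 1535 + 296 + 4623 + 1319 = 21097
CMA at t=11 = (19980 + 21097) / (2·8) = 41077 / 16 = 2567.31

2567.31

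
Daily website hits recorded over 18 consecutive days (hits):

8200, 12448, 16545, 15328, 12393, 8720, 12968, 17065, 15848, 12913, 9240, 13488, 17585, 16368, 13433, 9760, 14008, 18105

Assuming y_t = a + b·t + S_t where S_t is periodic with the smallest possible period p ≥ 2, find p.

5

First differences y_{t+1} − y_t: 4248, 4097, -1217, -2935, -3673, 4248, 4097, -1217, -2935, -3673, 4248, 4097, …
The difference pattern repeats every 5 terms and not for any smaller step, so p = 5.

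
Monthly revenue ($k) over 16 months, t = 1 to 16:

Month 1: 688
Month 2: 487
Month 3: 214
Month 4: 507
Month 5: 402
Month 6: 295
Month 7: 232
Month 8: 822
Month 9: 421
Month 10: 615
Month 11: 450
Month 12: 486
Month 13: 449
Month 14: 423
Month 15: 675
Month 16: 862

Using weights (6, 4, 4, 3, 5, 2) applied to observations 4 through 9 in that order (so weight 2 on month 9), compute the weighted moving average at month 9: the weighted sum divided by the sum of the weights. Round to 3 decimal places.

Weighted sum: 6·507 + 4·402 + 4·295 + 3·232 + 5·822 + 2·421 = 3042 + 1608 + 1180 + 696 + 4110 + 842 = 11478
Weight total: 6 + 4 + 4 + 3 + 5 + 2 = 24
WMA = 11478 / 24 = 478.250

478.250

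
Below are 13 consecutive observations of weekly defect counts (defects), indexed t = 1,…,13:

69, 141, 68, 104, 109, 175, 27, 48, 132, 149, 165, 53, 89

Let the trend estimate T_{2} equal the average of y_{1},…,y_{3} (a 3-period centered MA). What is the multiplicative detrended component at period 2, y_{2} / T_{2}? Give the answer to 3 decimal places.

1.522

Trend T_2 = (69 + 141 + 68) / 3 = 278/3 = 92.66667
Ratio to trend: 141 / 92.66667 = 1.522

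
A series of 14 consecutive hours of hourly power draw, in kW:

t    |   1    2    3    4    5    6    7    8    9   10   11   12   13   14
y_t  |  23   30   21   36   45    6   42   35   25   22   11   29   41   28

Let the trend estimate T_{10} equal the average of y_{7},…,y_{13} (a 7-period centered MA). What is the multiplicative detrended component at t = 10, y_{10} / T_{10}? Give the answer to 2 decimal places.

Trend T_10 = (42 + 35 + 25 + 22 + 11 + 29 + 41) / 7 = 205/7 = 29.2857
Ratio to trend: 22 / 29.2857 = 0.75

0.75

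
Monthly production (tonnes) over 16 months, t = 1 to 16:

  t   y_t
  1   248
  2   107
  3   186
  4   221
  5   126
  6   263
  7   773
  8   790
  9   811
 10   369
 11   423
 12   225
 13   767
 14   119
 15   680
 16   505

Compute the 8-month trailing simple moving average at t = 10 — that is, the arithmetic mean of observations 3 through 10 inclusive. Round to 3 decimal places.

Sum of periods 3–10: 186 + 221 + 126 + 263 + 773 + 790 + 811 + 369 = 3539
Divide by 8: 3539 / 8 = 442.375

442.375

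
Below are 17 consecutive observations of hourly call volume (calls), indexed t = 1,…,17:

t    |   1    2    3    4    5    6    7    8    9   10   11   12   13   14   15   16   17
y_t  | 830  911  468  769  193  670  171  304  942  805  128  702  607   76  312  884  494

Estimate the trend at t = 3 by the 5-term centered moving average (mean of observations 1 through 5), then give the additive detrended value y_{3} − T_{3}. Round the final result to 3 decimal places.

-166.200

Trend T_3 = (830 + 911 + 468 + 769 + 193) / 5 = 3171/5 = 634.20000
Detrended value: 468 − 634.20000 = -166.200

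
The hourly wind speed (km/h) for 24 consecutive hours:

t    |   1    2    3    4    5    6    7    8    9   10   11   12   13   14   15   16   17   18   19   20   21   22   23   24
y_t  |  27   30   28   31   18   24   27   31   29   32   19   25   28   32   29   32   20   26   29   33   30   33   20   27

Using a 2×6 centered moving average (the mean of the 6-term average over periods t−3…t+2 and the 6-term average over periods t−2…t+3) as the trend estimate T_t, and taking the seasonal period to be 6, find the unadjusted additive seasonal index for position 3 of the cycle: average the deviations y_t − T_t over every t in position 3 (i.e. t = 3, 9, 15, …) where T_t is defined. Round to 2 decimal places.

1.53

Season position 3 occurs at t = 9, 15, 21 (where T_t is defined).
t=9: T_9 = 27.0833; y_9 − T_9 = 29 − 27.0833 = 1.9167
t=15: T_15 = 27.7500; y_15 − T_15 = 29 − 27.7500 = 1.2500
t=21: T_21 = 28.5833; y_21 − T_21 = 30 − 28.5833 = 1.4167
Mean deviation: (1.9167 + 1.2500 + 1.4167) / 3 = 1.53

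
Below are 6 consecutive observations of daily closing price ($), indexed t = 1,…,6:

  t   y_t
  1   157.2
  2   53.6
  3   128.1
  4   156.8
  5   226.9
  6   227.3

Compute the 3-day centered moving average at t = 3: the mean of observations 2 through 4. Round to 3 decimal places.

Sum of periods 2–4: 53.6 + 128.1 + 156.8 = 338.5
Divide by 3: 338.5 / 3 = 112.833

112.833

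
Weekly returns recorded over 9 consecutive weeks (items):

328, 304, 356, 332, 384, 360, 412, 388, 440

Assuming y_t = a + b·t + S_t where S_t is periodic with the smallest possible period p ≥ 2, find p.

First differences y_{t+1} − y_t: -24, 52, -24, 52, -24, 52, …
The difference pattern repeats every 2 terms and not for any smaller step, so p = 2.

2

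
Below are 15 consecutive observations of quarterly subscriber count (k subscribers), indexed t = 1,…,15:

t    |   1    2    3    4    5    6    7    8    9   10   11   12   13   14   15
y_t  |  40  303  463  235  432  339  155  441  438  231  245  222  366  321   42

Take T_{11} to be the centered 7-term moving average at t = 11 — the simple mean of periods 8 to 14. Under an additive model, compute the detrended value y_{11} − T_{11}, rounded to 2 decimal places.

-78.43

Trend T_11 = (441 + 438 + 231 + 245 + 222 + 366 + 321) / 7 = 2264/7 = 323.4286
Detrended value: 245 − 323.4286 = -78.43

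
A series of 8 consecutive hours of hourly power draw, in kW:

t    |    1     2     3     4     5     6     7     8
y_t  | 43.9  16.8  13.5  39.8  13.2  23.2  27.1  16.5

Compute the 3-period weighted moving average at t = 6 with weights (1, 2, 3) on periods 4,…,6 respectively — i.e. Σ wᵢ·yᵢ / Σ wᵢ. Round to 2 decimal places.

Weighted sum: 1·39.8 + 2·13.2 + 3·23.2 = 39.8 + 26.4 + 69.6 = 135.8
Weight total: 1 + 2 + 3 = 6
WMA = 135.8 / 6 = 22.63

22.63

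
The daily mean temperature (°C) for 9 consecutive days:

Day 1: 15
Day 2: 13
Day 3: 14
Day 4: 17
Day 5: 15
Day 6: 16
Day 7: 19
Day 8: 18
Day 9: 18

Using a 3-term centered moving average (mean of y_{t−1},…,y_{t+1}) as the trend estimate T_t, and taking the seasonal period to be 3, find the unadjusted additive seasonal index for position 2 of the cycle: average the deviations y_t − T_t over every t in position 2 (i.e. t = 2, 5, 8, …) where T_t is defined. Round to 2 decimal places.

-0.78

Season position 2 occurs at t = 2, 5, 8 (where T_t is defined).
t=2: T_2 = 14.0000; y_2 − T_2 = 13 − 14.0000 = -1.0000
t=5: T_5 = 16.0000; y_5 − T_5 = 15 − 16.0000 = -1.0000
t=8: T_8 = 18.3333; y_8 − T_8 = 18 − 18.3333 = -0.3333
Mean deviation: (-1.0000 + -1.0000 + -0.3333) / 3 = -0.78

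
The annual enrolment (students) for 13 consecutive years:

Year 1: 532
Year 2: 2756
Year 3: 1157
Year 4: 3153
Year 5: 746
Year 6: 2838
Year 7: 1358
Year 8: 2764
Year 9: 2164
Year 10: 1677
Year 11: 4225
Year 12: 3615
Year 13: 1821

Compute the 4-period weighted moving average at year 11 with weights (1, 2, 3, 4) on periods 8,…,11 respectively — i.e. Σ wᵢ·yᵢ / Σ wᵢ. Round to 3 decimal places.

2902.300

Weighted sum: 1·2764 + 2·2164 + 3·1677 + 4·4225 = 2764 + 4328 + 5031 + 16900 = 29023
Weight total: 1 + 2 + 3 + 4 = 10
WMA = 29023 / 10 = 2902.300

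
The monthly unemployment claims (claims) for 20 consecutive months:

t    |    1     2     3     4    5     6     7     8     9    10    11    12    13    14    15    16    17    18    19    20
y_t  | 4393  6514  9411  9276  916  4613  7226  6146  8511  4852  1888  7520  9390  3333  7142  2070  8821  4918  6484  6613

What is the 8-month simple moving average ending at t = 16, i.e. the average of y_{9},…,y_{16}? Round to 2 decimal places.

Sum of periods 9–16: 8511 + 4852 + 1888 + 7520 + 9390 + 3333 + 7142 + 2070 = 44706
Divide by 8: 44706 / 8 = 5588.25

5588.25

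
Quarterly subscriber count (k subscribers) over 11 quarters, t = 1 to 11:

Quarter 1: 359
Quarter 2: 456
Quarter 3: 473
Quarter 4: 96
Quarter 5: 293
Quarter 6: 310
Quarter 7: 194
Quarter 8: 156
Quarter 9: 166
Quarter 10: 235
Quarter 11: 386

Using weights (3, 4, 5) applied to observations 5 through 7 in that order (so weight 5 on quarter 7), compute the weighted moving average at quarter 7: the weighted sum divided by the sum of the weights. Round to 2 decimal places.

Weighted sum: 3·293 + 4·310 + 5·194 = 879 + 1240 + 970 = 3089
Weight total: 3 + 4 + 5 = 12
WMA = 3089 / 12 = 257.42

257.42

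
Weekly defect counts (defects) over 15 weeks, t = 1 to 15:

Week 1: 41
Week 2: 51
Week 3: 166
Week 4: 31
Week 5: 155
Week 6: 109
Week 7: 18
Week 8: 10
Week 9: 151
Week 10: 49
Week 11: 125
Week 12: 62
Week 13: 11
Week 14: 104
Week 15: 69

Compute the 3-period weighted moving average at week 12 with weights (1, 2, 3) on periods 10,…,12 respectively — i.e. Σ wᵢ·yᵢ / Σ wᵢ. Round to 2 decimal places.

80.83

Weighted sum: 1·49 + 2·125 + 3·62 = 49 + 250 + 186 = 485
Weight total: 1 + 2 + 3 = 6
WMA = 485 / 6 = 80.83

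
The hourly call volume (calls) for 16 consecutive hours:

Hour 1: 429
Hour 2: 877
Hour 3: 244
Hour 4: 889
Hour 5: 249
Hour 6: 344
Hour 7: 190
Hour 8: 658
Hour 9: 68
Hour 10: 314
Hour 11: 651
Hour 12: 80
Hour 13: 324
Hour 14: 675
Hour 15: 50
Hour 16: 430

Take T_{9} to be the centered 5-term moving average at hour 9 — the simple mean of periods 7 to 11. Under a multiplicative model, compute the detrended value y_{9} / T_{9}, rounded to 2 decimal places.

0.18

Trend T_9 = (190 + 658 + 68 + 314 + 651) / 5 = 1881/5 = 376.2000
Ratio to trend: 68 / 376.2000 = 0.18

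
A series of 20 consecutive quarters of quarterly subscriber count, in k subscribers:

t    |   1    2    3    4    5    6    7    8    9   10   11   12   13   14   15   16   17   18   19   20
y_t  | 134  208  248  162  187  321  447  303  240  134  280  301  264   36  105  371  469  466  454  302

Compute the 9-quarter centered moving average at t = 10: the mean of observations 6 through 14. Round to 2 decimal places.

258.44

Sum of periods 6–14: 321 + 447 + 303 + 240 + 134 + 280 + 301 + 264 + 36 = 2326
Divide by 9: 2326 / 9 = 258.44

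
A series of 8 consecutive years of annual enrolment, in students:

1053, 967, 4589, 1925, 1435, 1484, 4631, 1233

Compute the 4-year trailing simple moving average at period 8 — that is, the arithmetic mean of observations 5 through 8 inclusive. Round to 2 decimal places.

Sum of periods 5–8: 1435 + 1484 + 4631 + 1233 = 8783
Divide by 4: 8783 / 4 = 2195.75

2195.75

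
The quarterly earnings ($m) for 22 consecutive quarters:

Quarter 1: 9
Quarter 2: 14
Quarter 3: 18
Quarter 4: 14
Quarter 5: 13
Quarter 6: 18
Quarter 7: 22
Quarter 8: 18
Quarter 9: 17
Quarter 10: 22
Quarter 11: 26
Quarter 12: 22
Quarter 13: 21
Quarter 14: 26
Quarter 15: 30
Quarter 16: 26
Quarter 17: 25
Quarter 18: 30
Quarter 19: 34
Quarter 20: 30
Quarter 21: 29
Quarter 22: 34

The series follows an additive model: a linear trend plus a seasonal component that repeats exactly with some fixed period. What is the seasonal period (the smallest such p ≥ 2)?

4

First differences y_{t+1} − y_t: 5, 4, -4, -1, 5, 4, -4, -1, 5, 4, …
The difference pattern repeats every 4 terms and not for any smaller step, so p = 4.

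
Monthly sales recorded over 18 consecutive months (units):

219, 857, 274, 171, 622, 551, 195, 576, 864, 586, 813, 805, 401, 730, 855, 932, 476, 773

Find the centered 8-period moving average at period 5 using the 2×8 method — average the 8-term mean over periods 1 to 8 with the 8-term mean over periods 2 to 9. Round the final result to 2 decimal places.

473.44

Sum over 1–8: 219 + 857 + 274 + 171 + 622 + 551 + 195 + 576 = 3465
Sum over 2–9: 857 + 274 + 171 + 622 + 551 + 195 + 576 + 864 = 4110
CMA at t=5 = (3465 + 4110) / (2·8) = 7575 / 16 = 473.44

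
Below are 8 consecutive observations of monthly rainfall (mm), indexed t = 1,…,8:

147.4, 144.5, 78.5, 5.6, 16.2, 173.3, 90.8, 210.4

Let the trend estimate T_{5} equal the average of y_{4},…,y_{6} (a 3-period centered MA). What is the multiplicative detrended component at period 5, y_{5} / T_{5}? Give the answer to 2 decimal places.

0.25

Trend T_5 = (5.6 + 16.2 + 173.3) / 3 = 195.1/3 = 65.0333
Ratio to trend: 16.2 / 65.0333 = 0.25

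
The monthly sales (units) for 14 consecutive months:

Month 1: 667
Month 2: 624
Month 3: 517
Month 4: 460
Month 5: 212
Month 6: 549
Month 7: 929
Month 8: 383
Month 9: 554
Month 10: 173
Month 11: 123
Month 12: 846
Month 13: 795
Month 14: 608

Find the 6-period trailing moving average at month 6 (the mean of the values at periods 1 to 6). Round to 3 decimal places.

504.833

Sum of periods 1–6: 667 + 624 + 517 + 460 + 212 + 549 = 3029
Divide by 6: 3029 / 6 = 504.833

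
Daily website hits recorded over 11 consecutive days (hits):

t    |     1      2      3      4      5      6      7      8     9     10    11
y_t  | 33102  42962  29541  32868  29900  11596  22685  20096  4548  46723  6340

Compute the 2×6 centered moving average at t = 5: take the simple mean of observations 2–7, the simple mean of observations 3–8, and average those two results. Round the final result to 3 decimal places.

Sum over 2–7: 42962 + 29541 + 32868 + 29900 + 11596 + 22685 = 169552
Sum over 3–8: 29541 + 32868 + 29900 + 11596 + 22685 + 20096 = 146686
CMA at t=5 = (169552 + 146686) / (2·6) = 316238 / 12 = 26353.167

26353.167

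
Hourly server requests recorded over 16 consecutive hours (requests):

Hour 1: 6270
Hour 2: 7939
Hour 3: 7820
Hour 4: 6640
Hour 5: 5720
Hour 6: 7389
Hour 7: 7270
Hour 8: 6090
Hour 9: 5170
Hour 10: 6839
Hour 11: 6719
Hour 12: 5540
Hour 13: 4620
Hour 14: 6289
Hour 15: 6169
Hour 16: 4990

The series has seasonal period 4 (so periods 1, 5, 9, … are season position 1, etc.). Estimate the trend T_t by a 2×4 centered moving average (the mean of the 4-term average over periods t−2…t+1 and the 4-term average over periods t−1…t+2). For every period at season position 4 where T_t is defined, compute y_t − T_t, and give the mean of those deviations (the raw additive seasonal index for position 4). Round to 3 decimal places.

-320.917

Season position 4 occurs at t = 4, 8, 12 (where T_t is defined).
t=4: T_4 = 6961.00000; y_4 − T_4 = 6640 − 6961.00000 = -321.00000
t=8: T_8 = 6411.00000; y_8 − T_8 = 6090 − 6411.00000 = -321.00000
t=12: T_12 = 5860.75000; y_12 − T_12 = 5540 − 5860.75000 = -320.75000
Mean deviation: (-321.00000 + -321.00000 + -320.75000) / 3 = -320.917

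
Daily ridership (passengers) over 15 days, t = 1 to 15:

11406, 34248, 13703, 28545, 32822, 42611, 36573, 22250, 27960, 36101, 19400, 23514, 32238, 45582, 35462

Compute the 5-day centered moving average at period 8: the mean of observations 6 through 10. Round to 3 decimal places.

Sum of periods 6–10: 42611 + 36573 + 22250 + 27960 + 36101 = 165495
Divide by 5: 165495 / 5 = 33099.000

33099.000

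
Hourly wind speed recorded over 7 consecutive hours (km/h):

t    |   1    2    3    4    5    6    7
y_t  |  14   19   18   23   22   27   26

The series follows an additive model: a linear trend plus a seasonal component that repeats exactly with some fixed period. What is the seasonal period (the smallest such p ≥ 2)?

2

First differences y_{t+1} − y_t: 5, -1, 5, -1, 5, -1, …
The difference pattern repeats every 2 terms and not for any smaller step, so p = 2.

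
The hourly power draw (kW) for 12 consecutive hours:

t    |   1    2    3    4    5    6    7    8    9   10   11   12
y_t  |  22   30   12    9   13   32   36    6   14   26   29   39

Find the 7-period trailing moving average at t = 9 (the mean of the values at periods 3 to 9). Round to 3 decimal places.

17.429

Sum of periods 3–9: 12 + 9 + 13 + 32 + 36 + 6 + 14 = 122
Divide by 7: 122 / 7 = 17.429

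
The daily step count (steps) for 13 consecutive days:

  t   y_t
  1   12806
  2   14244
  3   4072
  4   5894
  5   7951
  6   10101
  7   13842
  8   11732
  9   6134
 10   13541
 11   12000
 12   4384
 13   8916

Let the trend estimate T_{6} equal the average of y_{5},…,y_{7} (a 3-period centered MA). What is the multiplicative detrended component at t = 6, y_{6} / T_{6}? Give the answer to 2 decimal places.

0.95

Trend T_6 = (7951 + 10101 + 13842) / 3 = 31894/3 = 10631.3333
Ratio to trend: 10101 / 10631.3333 = 0.95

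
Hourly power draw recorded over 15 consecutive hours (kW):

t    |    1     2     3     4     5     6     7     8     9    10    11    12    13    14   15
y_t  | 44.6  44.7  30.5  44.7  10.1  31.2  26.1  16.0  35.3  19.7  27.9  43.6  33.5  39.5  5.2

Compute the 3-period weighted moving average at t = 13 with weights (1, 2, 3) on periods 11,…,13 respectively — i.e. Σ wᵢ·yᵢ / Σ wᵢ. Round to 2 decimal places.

35.93

Weighted sum: 1·27.9 + 2·43.6 + 3·33.5 = 27.9 + 87.2 + 100.5 = 215.6
Weight total: 1 + 2 + 3 = 6
WMA = 215.6 / 6 = 35.93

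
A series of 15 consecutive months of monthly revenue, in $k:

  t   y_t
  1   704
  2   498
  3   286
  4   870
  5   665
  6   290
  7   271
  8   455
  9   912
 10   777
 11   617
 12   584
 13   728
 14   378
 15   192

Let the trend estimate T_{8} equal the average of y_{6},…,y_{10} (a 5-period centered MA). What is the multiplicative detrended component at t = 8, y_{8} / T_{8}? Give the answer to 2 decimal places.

Trend T_8 = (290 + 271 + 455 + 912 + 777) / 5 = 2705/5 = 541.0000
Ratio to trend: 455 / 541.0000 = 0.84

0.84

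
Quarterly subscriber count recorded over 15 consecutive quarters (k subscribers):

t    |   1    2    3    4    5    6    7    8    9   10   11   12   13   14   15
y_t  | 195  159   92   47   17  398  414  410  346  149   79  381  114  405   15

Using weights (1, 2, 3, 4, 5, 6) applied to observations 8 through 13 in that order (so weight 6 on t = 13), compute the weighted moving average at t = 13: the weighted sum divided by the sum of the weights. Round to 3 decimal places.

212.095

Weighted sum: 1·410 + 2·346 + 3·149 + 4·79 + 5·381 + 6·114 = 410 + 692 + 447 + 316 + 1905 + 684 = 4454
Weight total: 1 + 2 + 3 + 4 + 5 + 6 = 21
WMA = 4454 / 21 = 212.095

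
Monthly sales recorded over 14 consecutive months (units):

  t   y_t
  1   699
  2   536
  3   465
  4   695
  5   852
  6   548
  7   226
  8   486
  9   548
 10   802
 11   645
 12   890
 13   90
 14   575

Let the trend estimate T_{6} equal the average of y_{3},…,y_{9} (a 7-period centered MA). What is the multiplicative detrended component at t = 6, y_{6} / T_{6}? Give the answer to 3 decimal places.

1.004

Trend T_6 = (465 + 695 + 852 + 548 + 226 + 486 + 548) / 7 = 3820/7 = 545.71429
Ratio to trend: 548 / 545.71429 = 1.004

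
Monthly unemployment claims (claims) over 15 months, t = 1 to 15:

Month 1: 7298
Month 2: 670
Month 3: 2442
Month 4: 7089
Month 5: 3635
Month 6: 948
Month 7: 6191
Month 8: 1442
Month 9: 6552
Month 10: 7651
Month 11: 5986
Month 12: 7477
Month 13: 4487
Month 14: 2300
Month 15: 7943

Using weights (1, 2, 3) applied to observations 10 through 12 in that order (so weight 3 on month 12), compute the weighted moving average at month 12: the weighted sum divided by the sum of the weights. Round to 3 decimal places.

Weighted sum: 1·7651 + 2·5986 + 3·7477 = 7651 + 11972 + 22431 = 42054
Weight total: 1 + 2 + 3 = 6
WMA = 42054 / 6 = 7009.000

7009.000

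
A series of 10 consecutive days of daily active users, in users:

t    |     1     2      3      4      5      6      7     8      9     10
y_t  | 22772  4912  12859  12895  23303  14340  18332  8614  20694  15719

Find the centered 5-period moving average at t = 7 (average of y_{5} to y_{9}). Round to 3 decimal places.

17056.600

Sum of periods 5–9: 23303 + 14340 + 18332 + 8614 + 20694 = 85283
Divide by 5: 85283 / 5 = 17056.600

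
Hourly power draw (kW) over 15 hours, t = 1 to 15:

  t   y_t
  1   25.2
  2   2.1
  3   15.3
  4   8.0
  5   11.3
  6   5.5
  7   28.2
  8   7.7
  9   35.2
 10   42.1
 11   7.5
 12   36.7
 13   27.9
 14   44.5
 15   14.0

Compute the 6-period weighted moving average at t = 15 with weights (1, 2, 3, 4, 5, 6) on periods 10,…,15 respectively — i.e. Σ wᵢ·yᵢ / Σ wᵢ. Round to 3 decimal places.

27.871

Weighted sum: 1·42.1 + 2·7.5 + 3·36.7 + 4·27.9 + 5·44.5 + 6·14.0 = 42.1 + 15.0 + 110.1 + 111.6 + 222.5 + 84.0 = 585.3
Weight total: 1 + 2 + 3 + 4 + 5 + 6 = 21
WMA = 585.3 / 21 = 27.871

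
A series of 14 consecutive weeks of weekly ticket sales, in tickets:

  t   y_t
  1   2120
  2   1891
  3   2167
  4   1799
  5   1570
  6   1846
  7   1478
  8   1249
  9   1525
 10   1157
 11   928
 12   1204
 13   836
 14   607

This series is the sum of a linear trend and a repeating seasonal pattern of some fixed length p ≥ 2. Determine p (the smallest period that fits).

First differences y_{t+1} − y_t: -229, 276, -368, -229, 276, -368, -229, 276, …
The difference pattern repeats every 3 terms and not for any smaller step, so p = 3.

3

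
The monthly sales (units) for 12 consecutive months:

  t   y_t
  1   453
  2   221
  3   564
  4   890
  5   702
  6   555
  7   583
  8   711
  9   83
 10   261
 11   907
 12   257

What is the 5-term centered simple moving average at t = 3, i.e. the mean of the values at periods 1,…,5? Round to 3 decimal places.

Sum of periods 1–5: 453 + 221 + 564 + 890 + 702 = 2830
Divide by 5: 2830 / 5 = 566.000

566.000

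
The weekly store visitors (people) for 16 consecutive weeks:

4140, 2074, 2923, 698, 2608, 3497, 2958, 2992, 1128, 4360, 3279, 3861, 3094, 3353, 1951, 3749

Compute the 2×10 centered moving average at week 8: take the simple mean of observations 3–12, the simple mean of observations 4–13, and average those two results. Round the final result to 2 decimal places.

Sum over 3–12: 2923 + 698 + 2608 + 3497 + 2958 + 2992 + 1128 + 4360 + 3279 + 3861 = 28304
Sum over 4–13: 698 + 2608 + 3497 + 2958 + 2992 + 1128 + 4360 + 3279 + 3861 + 3094 = 28475
CMA at t=8 = (28304 + 28475) / (2·10) = 56779 / 20 = 2838.95

2838.95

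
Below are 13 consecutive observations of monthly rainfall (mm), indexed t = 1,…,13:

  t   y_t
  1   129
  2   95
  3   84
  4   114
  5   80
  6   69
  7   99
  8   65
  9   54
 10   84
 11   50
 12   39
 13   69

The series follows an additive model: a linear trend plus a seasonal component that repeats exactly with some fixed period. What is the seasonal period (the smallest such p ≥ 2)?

3

First differences y_{t+1} − y_t: -34, -11, 30, -34, -11, 30, -34, -11, …
The difference pattern repeats every 3 terms and not for any smaller step, so p = 3.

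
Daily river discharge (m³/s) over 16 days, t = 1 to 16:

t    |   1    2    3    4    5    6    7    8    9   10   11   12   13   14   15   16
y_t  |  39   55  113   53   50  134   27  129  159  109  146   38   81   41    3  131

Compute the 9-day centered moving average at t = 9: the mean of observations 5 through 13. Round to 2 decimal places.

97.00

Sum of periods 5–13: 50 + 134 + 27 + 129 + 159 + 109 + 146 + 38 + 81 = 873
Divide by 9: 873 / 9 = 97.00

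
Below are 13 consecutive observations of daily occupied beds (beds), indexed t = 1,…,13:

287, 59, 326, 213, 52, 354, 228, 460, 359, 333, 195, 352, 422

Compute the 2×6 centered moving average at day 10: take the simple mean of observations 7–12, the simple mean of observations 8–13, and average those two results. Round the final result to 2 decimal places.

337.33

Sum over 7–12: 228 + 460 + 359 + 333 + 195 + 352 = 1927
Sum over 8–13: 460 + 359 + 333 + 195 + 352 + 422 = 2121
CMA at t=10 = (1927 + 2121) / (2·6) = 4048 / 12 = 337.33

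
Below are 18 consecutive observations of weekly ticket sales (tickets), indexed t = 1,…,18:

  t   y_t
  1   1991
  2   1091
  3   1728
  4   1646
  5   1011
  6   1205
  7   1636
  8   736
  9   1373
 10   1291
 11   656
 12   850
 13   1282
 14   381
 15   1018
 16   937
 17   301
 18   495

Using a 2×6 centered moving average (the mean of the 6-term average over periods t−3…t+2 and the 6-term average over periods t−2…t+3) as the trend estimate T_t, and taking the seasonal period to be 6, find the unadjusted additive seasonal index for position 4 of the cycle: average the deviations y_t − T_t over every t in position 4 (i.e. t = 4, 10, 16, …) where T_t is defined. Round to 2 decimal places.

230.21

Season position 4 occurs at t = 4, 10 (where T_t is defined).
t=4: T_4 = 1415.7500; y_4 − T_4 = 1646 − 1415.7500 = 230.2500
t=10: T_10 = 1060.8333; y_10 − T_10 = 1291 − 1060.8333 = 230.1667
Mean deviation: (230.2500 + 230.1667) / 2 = 230.21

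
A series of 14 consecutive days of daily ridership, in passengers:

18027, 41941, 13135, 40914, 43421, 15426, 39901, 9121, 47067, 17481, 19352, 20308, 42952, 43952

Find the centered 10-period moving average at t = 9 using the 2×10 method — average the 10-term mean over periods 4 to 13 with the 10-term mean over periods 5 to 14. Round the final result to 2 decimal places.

Sum over 4–13: 40914 + 43421 + 15426 + 39901 + 9121 + 47067 + 17481 + 19352 + 20308 + 42952 = 295943
Sum over 5–14: 43421 + 15426 + 39901 + 9121 + 47067 + 17481 + 19352 + 20308 + 42952 + 43952 = 298981
CMA at t=9 = (295943 + 298981) / (2·10) = 594924 / 20 = 29746.20

29746.20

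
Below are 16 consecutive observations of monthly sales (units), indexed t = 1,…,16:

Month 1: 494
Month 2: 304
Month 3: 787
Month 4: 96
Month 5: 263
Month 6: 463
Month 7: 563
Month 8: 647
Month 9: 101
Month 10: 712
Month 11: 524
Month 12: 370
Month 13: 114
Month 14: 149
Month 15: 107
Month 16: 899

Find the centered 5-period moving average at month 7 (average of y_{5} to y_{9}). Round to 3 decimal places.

407.400

Sum of periods 5–9: 263 + 463 + 563 + 647 + 101 = 2037
Divide by 5: 2037 / 5 = 407.400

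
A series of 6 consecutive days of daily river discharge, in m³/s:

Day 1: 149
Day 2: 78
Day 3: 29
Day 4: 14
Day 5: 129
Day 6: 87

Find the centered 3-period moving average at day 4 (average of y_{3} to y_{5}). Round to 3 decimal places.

57.333

Sum of periods 3–5: 29 + 14 + 129 = 172
Divide by 3: 172 / 3 = 57.333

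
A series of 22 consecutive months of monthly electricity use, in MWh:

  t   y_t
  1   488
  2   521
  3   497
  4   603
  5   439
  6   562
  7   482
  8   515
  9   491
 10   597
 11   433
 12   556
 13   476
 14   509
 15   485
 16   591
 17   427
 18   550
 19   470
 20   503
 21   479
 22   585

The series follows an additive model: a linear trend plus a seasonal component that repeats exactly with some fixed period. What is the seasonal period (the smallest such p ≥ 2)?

First differences y_{t+1} − y_t: 33, -24, 106, -164, 123, -80, 33, -24, 106, -164, 123, -80, 33, -24, …
The difference pattern repeats every 6 terms and not for any smaller step, so p = 6.

6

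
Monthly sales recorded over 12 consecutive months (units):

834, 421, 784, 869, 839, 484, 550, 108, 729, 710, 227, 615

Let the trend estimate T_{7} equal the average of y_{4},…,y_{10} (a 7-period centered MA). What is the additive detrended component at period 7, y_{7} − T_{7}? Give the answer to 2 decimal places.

Trend T_7 = (869 + 839 + 484 + 550 + 108 + 729 + 710) / 7 = 4289/7 = 612.7143
Detrended value: 550 − 612.7143 = -62.71

-62.71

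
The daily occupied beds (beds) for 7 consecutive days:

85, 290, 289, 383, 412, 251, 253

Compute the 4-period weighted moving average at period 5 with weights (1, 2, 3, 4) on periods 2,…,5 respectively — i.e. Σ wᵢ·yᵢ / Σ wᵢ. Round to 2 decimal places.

Weighted sum: 1·290 + 2·289 + 3·383 + 4·412 = 290 + 578 + 1149 + 1648 = 3665
Weight total: 1 + 2 + 3 + 4 = 10
WMA = 3665 / 10 = 366.50

366.50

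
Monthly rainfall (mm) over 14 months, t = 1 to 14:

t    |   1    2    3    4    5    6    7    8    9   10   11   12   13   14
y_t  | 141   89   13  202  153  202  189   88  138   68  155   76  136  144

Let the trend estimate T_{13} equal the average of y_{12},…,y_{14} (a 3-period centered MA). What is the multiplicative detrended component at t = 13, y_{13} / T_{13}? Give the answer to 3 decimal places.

Trend T_13 = (76 + 136 + 144) / 3 = 356/3 = 118.66667
Ratio to trend: 136 / 118.66667 = 1.146

1.146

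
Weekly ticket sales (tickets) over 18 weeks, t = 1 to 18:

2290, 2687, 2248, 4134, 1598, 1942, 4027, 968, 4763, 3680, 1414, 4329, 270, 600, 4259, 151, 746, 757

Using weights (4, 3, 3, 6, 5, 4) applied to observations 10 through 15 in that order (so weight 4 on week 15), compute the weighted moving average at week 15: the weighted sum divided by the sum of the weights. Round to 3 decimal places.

Weighted sum: 4·3680 + 3·1414 + 3·4329 + 6·270 + 5·600 + 4·4259 = 14720 + 4242 + 12987 + 1620 + 3000 + 17036 = 53605
Weight total: 4 + 3 + 3 + 6 + 5 + 4 = 25
WMA = 53605 / 25 = 2144.200

2144.200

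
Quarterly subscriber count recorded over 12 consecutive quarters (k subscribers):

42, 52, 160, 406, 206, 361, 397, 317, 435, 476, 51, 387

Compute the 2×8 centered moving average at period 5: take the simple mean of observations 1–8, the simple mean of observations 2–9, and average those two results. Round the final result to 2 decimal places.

Sum over 1–8: 42 + 52 + 160 + 406 + 206 + 361 + 397 + 317 = 1941
Sum over 2–9: 52 + 160 + 406 + 206 + 361 + 397 + 317 + 435 = 2334
CMA at t=5 = (1941 + 2334) / (2·8) = 4275 / 16 = 267.19

267.19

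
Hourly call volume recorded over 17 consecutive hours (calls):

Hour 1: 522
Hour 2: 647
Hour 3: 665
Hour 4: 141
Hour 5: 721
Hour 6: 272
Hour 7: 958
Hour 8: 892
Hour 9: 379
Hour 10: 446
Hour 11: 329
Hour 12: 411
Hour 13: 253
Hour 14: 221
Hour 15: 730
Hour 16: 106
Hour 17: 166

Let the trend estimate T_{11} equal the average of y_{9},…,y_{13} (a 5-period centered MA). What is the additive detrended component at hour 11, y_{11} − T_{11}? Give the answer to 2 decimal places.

Trend T_11 = (379 + 446 + 329 + 411 + 253) / 5 = 1818/5 = 363.6000
Detrended value: 329 − 363.6000 = -34.60

-34.60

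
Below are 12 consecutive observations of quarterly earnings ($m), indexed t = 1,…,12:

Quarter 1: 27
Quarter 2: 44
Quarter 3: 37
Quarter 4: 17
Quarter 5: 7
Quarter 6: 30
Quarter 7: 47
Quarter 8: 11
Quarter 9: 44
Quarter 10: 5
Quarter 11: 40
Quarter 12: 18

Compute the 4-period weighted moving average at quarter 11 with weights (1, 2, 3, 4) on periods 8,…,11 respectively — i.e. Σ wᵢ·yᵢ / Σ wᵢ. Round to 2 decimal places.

27.40

Weighted sum: 1·11 + 2·44 + 3·5 + 4·40 = 11 + 88 + 15 + 160 = 274
Weight total: 1 + 2 + 3 + 4 = 10
WMA = 274 / 10 = 27.40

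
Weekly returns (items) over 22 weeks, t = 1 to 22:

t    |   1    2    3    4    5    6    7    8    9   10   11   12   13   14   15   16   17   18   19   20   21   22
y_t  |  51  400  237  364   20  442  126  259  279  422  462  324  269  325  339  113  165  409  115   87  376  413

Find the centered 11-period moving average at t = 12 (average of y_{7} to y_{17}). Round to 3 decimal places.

280.273

Sum of periods 7–17: 126 + 259 + 279 + 422 + 462 + 324 + 269 + 325 + 339 + 113 + 165 = 3083
Divide by 11: 3083 / 11 = 280.273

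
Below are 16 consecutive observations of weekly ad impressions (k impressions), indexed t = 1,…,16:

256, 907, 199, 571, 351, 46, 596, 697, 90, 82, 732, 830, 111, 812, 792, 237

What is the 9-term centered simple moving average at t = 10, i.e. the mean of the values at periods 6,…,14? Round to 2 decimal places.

Sum of periods 6–14: 46 + 596 + 697 + 90 + 82 + 732 + 830 + 111 + 812 = 3996
Divide by 9: 3996 / 9 = 444.00

444.00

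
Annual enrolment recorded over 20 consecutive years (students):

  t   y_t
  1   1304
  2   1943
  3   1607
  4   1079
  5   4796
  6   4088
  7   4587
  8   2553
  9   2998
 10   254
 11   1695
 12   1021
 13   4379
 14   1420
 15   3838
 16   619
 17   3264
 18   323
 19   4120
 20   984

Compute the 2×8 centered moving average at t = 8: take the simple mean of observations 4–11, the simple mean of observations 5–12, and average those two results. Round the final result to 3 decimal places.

2752.625

Sum over 4–11: 1079 + 4796 + 4088 + 4587 + 2553 + 2998 + 254 + 1695 = 22050
Sum over 5–12: 4796 + 4088 + 4587 + 2553 + 2998 + 254 + 1695 + 1021 = 21992
CMA at t=8 = (22050 + 21992) / (2·8) = 44042 / 16 = 2752.625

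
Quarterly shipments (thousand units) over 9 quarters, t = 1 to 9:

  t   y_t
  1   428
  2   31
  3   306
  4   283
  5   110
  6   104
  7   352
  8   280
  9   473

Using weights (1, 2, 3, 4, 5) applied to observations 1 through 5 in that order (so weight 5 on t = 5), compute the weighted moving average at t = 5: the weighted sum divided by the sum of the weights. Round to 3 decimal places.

Weighted sum: 1·428 + 2·31 + 3·306 + 4·283 + 5·110 = 428 + 62 + 918 + 1132 + 550 = 3090
Weight total: 1 + 2 + 3 + 4 + 5 = 15
WMA = 3090 / 15 = 206.000

206.000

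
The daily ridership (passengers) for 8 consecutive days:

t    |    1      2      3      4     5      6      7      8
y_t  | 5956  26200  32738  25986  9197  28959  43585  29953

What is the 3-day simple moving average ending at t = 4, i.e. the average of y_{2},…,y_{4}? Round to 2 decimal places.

28308.00

Sum of periods 2–4: 26200 + 32738 + 25986 = 84924
Divide by 3: 84924 / 3 = 28308.00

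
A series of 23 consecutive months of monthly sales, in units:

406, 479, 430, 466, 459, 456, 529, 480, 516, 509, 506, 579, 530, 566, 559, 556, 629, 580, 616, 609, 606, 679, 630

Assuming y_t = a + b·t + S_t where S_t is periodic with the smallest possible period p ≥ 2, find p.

First differences y_{t+1} − y_t: 73, -49, 36, -7, -3, 73, -49, 36, -7, -3, 73, -49, …
The difference pattern repeats every 5 terms and not for any smaller step, so p = 5.

5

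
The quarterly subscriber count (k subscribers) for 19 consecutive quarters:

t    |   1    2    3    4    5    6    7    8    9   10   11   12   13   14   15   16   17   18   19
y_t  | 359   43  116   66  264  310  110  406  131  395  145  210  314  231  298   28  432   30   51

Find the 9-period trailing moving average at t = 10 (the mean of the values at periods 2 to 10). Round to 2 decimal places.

204.56

Sum of periods 2–10: 43 + 116 + 66 + 264 + 310 + 110 + 406 + 131 + 395 = 1841
Divide by 9: 1841 / 9 = 204.56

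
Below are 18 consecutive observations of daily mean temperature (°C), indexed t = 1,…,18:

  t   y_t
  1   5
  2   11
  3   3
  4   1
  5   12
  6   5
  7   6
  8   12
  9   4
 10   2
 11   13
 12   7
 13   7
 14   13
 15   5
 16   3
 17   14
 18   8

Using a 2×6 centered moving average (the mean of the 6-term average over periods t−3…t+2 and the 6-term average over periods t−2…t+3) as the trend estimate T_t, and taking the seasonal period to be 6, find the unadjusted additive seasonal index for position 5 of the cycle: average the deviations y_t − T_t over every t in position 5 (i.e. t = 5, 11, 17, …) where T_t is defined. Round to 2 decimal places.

5.50

Season position 5 occurs at t = 5, 11 (where T_t is defined).
t=5: T_5 = 6.4167; y_5 − T_5 = 12 − 6.4167 = 5.5833
t=11: T_11 = 7.5833; y_11 − T_11 = 13 − 7.5833 = 5.4167
Mean deviation: (5.5833 + 5.4167) / 2 = 5.50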